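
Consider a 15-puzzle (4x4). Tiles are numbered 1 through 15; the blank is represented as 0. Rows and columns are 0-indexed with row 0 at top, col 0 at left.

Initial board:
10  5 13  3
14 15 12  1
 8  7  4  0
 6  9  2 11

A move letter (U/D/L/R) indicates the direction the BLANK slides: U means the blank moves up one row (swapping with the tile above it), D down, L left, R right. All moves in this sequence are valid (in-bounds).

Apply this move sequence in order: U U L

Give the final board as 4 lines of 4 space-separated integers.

Answer: 10  5  0 13
14 15 12  3
 8  7  4  1
 6  9  2 11

Derivation:
After move 1 (U):
10  5 13  3
14 15 12  0
 8  7  4  1
 6  9  2 11

After move 2 (U):
10  5 13  0
14 15 12  3
 8  7  4  1
 6  9  2 11

After move 3 (L):
10  5  0 13
14 15 12  3
 8  7  4  1
 6  9  2 11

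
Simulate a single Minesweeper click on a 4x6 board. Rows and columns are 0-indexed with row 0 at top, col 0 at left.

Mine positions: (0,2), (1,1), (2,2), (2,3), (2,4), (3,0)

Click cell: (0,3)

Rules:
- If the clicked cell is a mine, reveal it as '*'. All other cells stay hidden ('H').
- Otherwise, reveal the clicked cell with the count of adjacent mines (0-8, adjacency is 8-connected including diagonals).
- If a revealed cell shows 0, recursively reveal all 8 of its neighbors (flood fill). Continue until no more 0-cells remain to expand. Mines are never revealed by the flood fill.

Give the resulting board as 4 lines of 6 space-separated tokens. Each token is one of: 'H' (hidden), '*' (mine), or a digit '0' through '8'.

H H H 1 H H
H H H H H H
H H H H H H
H H H H H H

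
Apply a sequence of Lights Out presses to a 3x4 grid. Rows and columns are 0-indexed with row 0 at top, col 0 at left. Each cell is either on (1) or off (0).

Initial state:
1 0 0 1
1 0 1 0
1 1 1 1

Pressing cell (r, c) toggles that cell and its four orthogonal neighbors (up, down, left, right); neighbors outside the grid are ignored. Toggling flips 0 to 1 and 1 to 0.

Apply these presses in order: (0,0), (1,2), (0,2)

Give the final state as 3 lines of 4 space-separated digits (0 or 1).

Answer: 0 0 0 0
0 1 1 1
1 1 0 1

Derivation:
After press 1 at (0,0):
0 1 0 1
0 0 1 0
1 1 1 1

After press 2 at (1,2):
0 1 1 1
0 1 0 1
1 1 0 1

After press 3 at (0,2):
0 0 0 0
0 1 1 1
1 1 0 1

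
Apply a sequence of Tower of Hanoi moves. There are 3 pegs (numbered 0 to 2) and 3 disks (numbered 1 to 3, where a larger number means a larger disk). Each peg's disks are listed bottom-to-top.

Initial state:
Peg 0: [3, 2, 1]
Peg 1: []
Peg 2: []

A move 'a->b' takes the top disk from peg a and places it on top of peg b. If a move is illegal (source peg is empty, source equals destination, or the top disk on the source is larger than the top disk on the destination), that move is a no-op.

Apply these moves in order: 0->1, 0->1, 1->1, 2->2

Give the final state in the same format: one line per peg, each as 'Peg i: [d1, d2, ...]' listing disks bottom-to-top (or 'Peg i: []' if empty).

After move 1 (0->1):
Peg 0: [3, 2]
Peg 1: [1]
Peg 2: []

After move 2 (0->1):
Peg 0: [3, 2]
Peg 1: [1]
Peg 2: []

After move 3 (1->1):
Peg 0: [3, 2]
Peg 1: [1]
Peg 2: []

After move 4 (2->2):
Peg 0: [3, 2]
Peg 1: [1]
Peg 2: []

Answer: Peg 0: [3, 2]
Peg 1: [1]
Peg 2: []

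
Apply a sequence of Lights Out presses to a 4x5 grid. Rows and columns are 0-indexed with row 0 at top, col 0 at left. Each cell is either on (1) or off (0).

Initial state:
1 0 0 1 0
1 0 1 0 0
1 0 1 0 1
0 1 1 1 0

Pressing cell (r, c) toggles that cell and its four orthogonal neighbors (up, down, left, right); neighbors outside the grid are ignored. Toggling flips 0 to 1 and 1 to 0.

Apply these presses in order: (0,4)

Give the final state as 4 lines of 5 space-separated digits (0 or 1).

After press 1 at (0,4):
1 0 0 0 1
1 0 1 0 1
1 0 1 0 1
0 1 1 1 0

Answer: 1 0 0 0 1
1 0 1 0 1
1 0 1 0 1
0 1 1 1 0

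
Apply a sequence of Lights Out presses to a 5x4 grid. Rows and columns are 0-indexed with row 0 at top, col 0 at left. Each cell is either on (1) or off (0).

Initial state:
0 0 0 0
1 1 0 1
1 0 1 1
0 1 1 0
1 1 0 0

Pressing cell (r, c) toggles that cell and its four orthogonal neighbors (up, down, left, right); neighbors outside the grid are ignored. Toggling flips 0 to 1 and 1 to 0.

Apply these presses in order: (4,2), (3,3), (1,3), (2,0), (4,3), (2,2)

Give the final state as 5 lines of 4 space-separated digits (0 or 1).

After press 1 at (4,2):
0 0 0 0
1 1 0 1
1 0 1 1
0 1 0 0
1 0 1 1

After press 2 at (3,3):
0 0 0 0
1 1 0 1
1 0 1 0
0 1 1 1
1 0 1 0

After press 3 at (1,3):
0 0 0 1
1 1 1 0
1 0 1 1
0 1 1 1
1 0 1 0

After press 4 at (2,0):
0 0 0 1
0 1 1 0
0 1 1 1
1 1 1 1
1 0 1 0

After press 5 at (4,3):
0 0 0 1
0 1 1 0
0 1 1 1
1 1 1 0
1 0 0 1

After press 6 at (2,2):
0 0 0 1
0 1 0 0
0 0 0 0
1 1 0 0
1 0 0 1

Answer: 0 0 0 1
0 1 0 0
0 0 0 0
1 1 0 0
1 0 0 1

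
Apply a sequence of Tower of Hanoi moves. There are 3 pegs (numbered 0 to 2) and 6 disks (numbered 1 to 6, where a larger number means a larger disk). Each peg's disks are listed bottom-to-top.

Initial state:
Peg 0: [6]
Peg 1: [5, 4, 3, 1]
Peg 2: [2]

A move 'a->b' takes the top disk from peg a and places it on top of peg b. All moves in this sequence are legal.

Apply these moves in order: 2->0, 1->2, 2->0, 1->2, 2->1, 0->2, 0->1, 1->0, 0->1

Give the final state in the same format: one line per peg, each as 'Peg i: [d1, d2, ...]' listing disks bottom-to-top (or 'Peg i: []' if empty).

After move 1 (2->0):
Peg 0: [6, 2]
Peg 1: [5, 4, 3, 1]
Peg 2: []

After move 2 (1->2):
Peg 0: [6, 2]
Peg 1: [5, 4, 3]
Peg 2: [1]

After move 3 (2->0):
Peg 0: [6, 2, 1]
Peg 1: [5, 4, 3]
Peg 2: []

After move 4 (1->2):
Peg 0: [6, 2, 1]
Peg 1: [5, 4]
Peg 2: [3]

After move 5 (2->1):
Peg 0: [6, 2, 1]
Peg 1: [5, 4, 3]
Peg 2: []

After move 6 (0->2):
Peg 0: [6, 2]
Peg 1: [5, 4, 3]
Peg 2: [1]

After move 7 (0->1):
Peg 0: [6]
Peg 1: [5, 4, 3, 2]
Peg 2: [1]

After move 8 (1->0):
Peg 0: [6, 2]
Peg 1: [5, 4, 3]
Peg 2: [1]

After move 9 (0->1):
Peg 0: [6]
Peg 1: [5, 4, 3, 2]
Peg 2: [1]

Answer: Peg 0: [6]
Peg 1: [5, 4, 3, 2]
Peg 2: [1]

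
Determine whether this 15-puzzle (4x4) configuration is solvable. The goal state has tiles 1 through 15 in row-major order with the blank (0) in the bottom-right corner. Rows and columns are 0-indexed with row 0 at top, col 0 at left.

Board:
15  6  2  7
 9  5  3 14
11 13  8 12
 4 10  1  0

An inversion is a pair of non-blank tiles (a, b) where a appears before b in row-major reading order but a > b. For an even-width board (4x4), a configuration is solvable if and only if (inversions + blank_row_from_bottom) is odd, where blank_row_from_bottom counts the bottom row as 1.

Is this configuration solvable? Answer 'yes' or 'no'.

Answer: yes

Derivation:
Inversions: 56
Blank is in row 3 (0-indexed from top), which is row 1 counting from the bottom (bottom = 1).
56 + 1 = 57, which is odd, so the puzzle is solvable.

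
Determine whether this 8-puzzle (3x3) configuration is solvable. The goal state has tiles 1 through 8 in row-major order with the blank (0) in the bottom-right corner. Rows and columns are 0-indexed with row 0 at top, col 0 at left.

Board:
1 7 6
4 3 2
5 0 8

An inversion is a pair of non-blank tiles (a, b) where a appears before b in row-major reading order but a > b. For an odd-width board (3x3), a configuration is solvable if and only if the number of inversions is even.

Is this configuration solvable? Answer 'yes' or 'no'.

Inversions (pairs i<j in row-major order where tile[i] > tile[j] > 0): 12
12 is even, so the puzzle is solvable.

Answer: yes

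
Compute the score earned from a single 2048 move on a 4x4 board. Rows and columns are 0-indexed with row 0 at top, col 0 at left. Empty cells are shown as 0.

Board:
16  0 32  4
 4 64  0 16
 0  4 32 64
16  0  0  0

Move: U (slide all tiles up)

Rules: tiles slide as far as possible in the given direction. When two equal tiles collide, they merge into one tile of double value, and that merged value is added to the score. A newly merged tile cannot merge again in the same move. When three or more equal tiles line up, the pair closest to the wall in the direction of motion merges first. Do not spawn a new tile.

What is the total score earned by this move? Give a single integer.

Slide up:
col 0: [16, 4, 0, 16] -> [16, 4, 16, 0]  score +0 (running 0)
col 1: [0, 64, 4, 0] -> [64, 4, 0, 0]  score +0 (running 0)
col 2: [32, 0, 32, 0] -> [64, 0, 0, 0]  score +64 (running 64)
col 3: [4, 16, 64, 0] -> [4, 16, 64, 0]  score +0 (running 64)
Board after move:
16 64 64  4
 4  4  0 16
16  0  0 64
 0  0  0  0

Answer: 64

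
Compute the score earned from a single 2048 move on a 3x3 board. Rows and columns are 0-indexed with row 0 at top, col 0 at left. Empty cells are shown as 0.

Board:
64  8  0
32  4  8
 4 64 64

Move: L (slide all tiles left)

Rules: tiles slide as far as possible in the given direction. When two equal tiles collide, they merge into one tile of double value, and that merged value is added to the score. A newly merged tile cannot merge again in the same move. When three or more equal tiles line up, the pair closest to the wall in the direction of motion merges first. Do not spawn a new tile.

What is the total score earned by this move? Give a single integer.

Slide left:
row 0: [64, 8, 0] -> [64, 8, 0]  score +0 (running 0)
row 1: [32, 4, 8] -> [32, 4, 8]  score +0 (running 0)
row 2: [4, 64, 64] -> [4, 128, 0]  score +128 (running 128)
Board after move:
 64   8   0
 32   4   8
  4 128   0

Answer: 128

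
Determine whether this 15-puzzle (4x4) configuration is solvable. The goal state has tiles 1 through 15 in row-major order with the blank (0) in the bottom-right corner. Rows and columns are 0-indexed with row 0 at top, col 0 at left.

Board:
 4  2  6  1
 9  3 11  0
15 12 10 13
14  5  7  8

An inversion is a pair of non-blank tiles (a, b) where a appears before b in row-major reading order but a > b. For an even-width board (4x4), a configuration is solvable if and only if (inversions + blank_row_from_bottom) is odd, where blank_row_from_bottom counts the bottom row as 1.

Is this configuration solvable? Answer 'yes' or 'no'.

Answer: no

Derivation:
Inversions: 35
Blank is in row 1 (0-indexed from top), which is row 3 counting from the bottom (bottom = 1).
35 + 3 = 38, which is even, so the puzzle is not solvable.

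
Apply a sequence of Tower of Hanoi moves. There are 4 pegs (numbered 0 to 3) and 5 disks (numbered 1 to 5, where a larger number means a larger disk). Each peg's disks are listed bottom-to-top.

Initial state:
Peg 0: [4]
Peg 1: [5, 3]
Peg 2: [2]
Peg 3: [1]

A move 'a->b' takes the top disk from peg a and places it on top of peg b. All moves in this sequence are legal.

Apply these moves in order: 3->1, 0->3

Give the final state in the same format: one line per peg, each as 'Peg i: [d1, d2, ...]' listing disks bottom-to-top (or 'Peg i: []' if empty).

Answer: Peg 0: []
Peg 1: [5, 3, 1]
Peg 2: [2]
Peg 3: [4]

Derivation:
After move 1 (3->1):
Peg 0: [4]
Peg 1: [5, 3, 1]
Peg 2: [2]
Peg 3: []

After move 2 (0->3):
Peg 0: []
Peg 1: [5, 3, 1]
Peg 2: [2]
Peg 3: [4]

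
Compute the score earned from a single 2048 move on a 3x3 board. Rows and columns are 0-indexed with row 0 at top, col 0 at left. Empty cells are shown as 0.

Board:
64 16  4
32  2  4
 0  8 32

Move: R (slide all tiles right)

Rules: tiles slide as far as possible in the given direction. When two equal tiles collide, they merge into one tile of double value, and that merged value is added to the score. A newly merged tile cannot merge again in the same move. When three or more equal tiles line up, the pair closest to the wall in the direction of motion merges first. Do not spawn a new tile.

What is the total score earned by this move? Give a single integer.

Slide right:
row 0: [64, 16, 4] -> [64, 16, 4]  score +0 (running 0)
row 1: [32, 2, 4] -> [32, 2, 4]  score +0 (running 0)
row 2: [0, 8, 32] -> [0, 8, 32]  score +0 (running 0)
Board after move:
64 16  4
32  2  4
 0  8 32

Answer: 0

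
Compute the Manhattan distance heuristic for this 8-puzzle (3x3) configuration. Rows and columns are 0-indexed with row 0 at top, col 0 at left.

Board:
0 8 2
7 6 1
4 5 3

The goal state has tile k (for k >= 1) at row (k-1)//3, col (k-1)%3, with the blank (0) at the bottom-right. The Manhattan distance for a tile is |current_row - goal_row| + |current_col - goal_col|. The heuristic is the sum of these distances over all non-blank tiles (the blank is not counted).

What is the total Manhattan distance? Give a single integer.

Tile 8: at (0,1), goal (2,1), distance |0-2|+|1-1| = 2
Tile 2: at (0,2), goal (0,1), distance |0-0|+|2-1| = 1
Tile 7: at (1,0), goal (2,0), distance |1-2|+|0-0| = 1
Tile 6: at (1,1), goal (1,2), distance |1-1|+|1-2| = 1
Tile 1: at (1,2), goal (0,0), distance |1-0|+|2-0| = 3
Tile 4: at (2,0), goal (1,0), distance |2-1|+|0-0| = 1
Tile 5: at (2,1), goal (1,1), distance |2-1|+|1-1| = 1
Tile 3: at (2,2), goal (0,2), distance |2-0|+|2-2| = 2
Sum: 2 + 1 + 1 + 1 + 3 + 1 + 1 + 2 = 12

Answer: 12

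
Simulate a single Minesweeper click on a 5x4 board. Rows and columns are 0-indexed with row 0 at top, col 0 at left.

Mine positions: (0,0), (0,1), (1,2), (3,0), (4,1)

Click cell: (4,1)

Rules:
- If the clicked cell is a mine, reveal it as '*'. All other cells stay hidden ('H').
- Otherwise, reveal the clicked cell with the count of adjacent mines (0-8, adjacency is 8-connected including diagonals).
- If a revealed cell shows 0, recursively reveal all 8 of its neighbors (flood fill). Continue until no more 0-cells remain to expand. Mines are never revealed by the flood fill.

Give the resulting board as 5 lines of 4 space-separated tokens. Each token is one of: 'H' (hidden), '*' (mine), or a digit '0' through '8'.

H H H H
H H H H
H H H H
H H H H
H * H H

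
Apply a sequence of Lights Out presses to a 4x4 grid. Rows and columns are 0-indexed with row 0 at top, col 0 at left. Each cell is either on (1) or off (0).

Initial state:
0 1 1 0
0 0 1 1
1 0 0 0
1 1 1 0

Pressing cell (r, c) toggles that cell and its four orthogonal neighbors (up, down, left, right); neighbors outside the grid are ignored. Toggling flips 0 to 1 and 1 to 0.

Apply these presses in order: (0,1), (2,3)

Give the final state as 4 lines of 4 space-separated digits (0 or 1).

After press 1 at (0,1):
1 0 0 0
0 1 1 1
1 0 0 0
1 1 1 0

After press 2 at (2,3):
1 0 0 0
0 1 1 0
1 0 1 1
1 1 1 1

Answer: 1 0 0 0
0 1 1 0
1 0 1 1
1 1 1 1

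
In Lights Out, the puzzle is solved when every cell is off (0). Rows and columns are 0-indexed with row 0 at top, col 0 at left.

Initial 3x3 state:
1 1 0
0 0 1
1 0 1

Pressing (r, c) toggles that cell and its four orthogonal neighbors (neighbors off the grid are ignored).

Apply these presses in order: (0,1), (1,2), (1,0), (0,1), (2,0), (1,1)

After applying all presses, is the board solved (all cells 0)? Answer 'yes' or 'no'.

After press 1 at (0,1):
0 0 1
0 1 1
1 0 1

After press 2 at (1,2):
0 0 0
0 0 0
1 0 0

After press 3 at (1,0):
1 0 0
1 1 0
0 0 0

After press 4 at (0,1):
0 1 1
1 0 0
0 0 0

After press 5 at (2,0):
0 1 1
0 0 0
1 1 0

After press 6 at (1,1):
0 0 1
1 1 1
1 0 0

Lights still on: 5

Answer: no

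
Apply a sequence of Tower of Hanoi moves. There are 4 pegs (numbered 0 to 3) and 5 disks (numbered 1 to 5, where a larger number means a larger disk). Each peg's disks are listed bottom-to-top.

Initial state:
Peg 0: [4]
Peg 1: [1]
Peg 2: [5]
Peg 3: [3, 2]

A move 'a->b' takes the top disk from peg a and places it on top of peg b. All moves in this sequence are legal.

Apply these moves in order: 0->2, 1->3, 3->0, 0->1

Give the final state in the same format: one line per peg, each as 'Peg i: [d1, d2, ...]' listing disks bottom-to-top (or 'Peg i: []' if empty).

Answer: Peg 0: []
Peg 1: [1]
Peg 2: [5, 4]
Peg 3: [3, 2]

Derivation:
After move 1 (0->2):
Peg 0: []
Peg 1: [1]
Peg 2: [5, 4]
Peg 3: [3, 2]

After move 2 (1->3):
Peg 0: []
Peg 1: []
Peg 2: [5, 4]
Peg 3: [3, 2, 1]

After move 3 (3->0):
Peg 0: [1]
Peg 1: []
Peg 2: [5, 4]
Peg 3: [3, 2]

After move 4 (0->1):
Peg 0: []
Peg 1: [1]
Peg 2: [5, 4]
Peg 3: [3, 2]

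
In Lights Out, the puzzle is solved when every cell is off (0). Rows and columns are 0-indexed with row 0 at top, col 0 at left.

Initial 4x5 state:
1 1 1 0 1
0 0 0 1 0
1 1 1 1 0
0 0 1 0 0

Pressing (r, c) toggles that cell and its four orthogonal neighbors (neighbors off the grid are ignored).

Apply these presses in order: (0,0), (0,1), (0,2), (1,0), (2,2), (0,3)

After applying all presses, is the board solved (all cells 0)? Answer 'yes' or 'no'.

Answer: yes

Derivation:
After press 1 at (0,0):
0 0 1 0 1
1 0 0 1 0
1 1 1 1 0
0 0 1 0 0

After press 2 at (0,1):
1 1 0 0 1
1 1 0 1 0
1 1 1 1 0
0 0 1 0 0

After press 3 at (0,2):
1 0 1 1 1
1 1 1 1 0
1 1 1 1 0
0 0 1 0 0

After press 4 at (1,0):
0 0 1 1 1
0 0 1 1 0
0 1 1 1 0
0 0 1 0 0

After press 5 at (2,2):
0 0 1 1 1
0 0 0 1 0
0 0 0 0 0
0 0 0 0 0

After press 6 at (0,3):
0 0 0 0 0
0 0 0 0 0
0 0 0 0 0
0 0 0 0 0

Lights still on: 0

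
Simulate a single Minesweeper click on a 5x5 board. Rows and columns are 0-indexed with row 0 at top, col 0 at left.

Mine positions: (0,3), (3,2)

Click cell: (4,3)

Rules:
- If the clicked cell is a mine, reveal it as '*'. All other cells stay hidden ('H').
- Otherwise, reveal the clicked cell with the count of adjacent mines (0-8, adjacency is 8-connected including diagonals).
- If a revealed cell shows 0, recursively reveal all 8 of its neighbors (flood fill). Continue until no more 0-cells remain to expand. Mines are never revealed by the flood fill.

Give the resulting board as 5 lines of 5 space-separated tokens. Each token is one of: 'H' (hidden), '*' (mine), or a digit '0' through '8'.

H H H H H
H H H H H
H H H H H
H H H H H
H H H 1 H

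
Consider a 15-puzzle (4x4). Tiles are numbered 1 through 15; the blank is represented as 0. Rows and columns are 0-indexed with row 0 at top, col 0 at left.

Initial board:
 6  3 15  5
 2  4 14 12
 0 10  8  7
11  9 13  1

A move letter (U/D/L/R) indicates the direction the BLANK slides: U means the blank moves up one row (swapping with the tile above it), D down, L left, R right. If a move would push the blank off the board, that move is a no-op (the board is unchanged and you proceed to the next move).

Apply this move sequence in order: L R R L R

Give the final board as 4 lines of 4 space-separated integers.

After move 1 (L):
 6  3 15  5
 2  4 14 12
 0 10  8  7
11  9 13  1

After move 2 (R):
 6  3 15  5
 2  4 14 12
10  0  8  7
11  9 13  1

After move 3 (R):
 6  3 15  5
 2  4 14 12
10  8  0  7
11  9 13  1

After move 4 (L):
 6  3 15  5
 2  4 14 12
10  0  8  7
11  9 13  1

After move 5 (R):
 6  3 15  5
 2  4 14 12
10  8  0  7
11  9 13  1

Answer:  6  3 15  5
 2  4 14 12
10  8  0  7
11  9 13  1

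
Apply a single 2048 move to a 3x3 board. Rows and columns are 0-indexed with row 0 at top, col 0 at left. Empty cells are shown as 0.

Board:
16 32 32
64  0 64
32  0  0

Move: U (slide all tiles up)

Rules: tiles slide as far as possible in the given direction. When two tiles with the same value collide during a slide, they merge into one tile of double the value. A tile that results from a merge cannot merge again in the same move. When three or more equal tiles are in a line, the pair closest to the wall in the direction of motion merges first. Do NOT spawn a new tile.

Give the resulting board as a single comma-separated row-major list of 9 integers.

Slide up:
col 0: [16, 64, 32] -> [16, 64, 32]
col 1: [32, 0, 0] -> [32, 0, 0]
col 2: [32, 64, 0] -> [32, 64, 0]

Answer: 16, 32, 32, 64, 0, 64, 32, 0, 0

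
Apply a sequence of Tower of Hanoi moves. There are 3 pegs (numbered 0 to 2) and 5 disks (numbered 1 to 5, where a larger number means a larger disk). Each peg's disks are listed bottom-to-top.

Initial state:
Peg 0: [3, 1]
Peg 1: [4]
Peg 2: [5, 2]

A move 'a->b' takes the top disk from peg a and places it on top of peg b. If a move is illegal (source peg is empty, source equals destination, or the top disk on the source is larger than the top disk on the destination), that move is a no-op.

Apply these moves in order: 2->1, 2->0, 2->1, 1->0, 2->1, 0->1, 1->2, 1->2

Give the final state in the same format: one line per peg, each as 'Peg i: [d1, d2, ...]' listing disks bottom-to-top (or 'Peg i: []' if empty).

After move 1 (2->1):
Peg 0: [3, 1]
Peg 1: [4, 2]
Peg 2: [5]

After move 2 (2->0):
Peg 0: [3, 1]
Peg 1: [4, 2]
Peg 2: [5]

After move 3 (2->1):
Peg 0: [3, 1]
Peg 1: [4, 2]
Peg 2: [5]

After move 4 (1->0):
Peg 0: [3, 1]
Peg 1: [4, 2]
Peg 2: [5]

After move 5 (2->1):
Peg 0: [3, 1]
Peg 1: [4, 2]
Peg 2: [5]

After move 6 (0->1):
Peg 0: [3]
Peg 1: [4, 2, 1]
Peg 2: [5]

After move 7 (1->2):
Peg 0: [3]
Peg 1: [4, 2]
Peg 2: [5, 1]

After move 8 (1->2):
Peg 0: [3]
Peg 1: [4, 2]
Peg 2: [5, 1]

Answer: Peg 0: [3]
Peg 1: [4, 2]
Peg 2: [5, 1]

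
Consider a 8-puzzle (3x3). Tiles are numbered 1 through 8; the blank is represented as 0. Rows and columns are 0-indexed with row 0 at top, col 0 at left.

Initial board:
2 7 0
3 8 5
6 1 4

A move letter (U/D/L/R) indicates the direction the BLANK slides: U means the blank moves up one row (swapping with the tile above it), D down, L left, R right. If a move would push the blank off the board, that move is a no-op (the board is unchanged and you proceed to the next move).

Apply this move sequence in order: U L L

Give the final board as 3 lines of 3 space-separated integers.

After move 1 (U):
2 7 0
3 8 5
6 1 4

After move 2 (L):
2 0 7
3 8 5
6 1 4

After move 3 (L):
0 2 7
3 8 5
6 1 4

Answer: 0 2 7
3 8 5
6 1 4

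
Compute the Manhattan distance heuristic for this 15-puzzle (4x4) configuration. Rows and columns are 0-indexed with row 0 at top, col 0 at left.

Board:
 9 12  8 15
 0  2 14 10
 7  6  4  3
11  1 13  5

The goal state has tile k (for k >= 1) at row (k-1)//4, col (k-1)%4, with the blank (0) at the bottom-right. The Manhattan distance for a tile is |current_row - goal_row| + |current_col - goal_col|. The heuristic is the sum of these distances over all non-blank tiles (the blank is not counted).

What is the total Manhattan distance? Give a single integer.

Tile 9: (0,0)->(2,0) = 2
Tile 12: (0,1)->(2,3) = 4
Tile 8: (0,2)->(1,3) = 2
Tile 15: (0,3)->(3,2) = 4
Tile 2: (1,1)->(0,1) = 1
Tile 14: (1,2)->(3,1) = 3
Tile 10: (1,3)->(2,1) = 3
Tile 7: (2,0)->(1,2) = 3
Tile 6: (2,1)->(1,1) = 1
Tile 4: (2,2)->(0,3) = 3
Tile 3: (2,3)->(0,2) = 3
Tile 11: (3,0)->(2,2) = 3
Tile 1: (3,1)->(0,0) = 4
Tile 13: (3,2)->(3,0) = 2
Tile 5: (3,3)->(1,0) = 5
Sum: 2 + 4 + 2 + 4 + 1 + 3 + 3 + 3 + 1 + 3 + 3 + 3 + 4 + 2 + 5 = 43

Answer: 43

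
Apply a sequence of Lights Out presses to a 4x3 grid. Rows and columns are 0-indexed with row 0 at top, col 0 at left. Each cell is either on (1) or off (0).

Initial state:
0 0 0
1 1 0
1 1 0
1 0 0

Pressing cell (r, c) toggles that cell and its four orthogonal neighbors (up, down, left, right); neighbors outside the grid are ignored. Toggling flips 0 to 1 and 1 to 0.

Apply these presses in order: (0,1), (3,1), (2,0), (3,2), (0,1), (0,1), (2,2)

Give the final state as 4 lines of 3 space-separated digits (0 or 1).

After press 1 at (0,1):
1 1 1
1 0 0
1 1 0
1 0 0

After press 2 at (3,1):
1 1 1
1 0 0
1 0 0
0 1 1

After press 3 at (2,0):
1 1 1
0 0 0
0 1 0
1 1 1

After press 4 at (3,2):
1 1 1
0 0 0
0 1 1
1 0 0

After press 5 at (0,1):
0 0 0
0 1 0
0 1 1
1 0 0

After press 6 at (0,1):
1 1 1
0 0 0
0 1 1
1 0 0

After press 7 at (2,2):
1 1 1
0 0 1
0 0 0
1 0 1

Answer: 1 1 1
0 0 1
0 0 0
1 0 1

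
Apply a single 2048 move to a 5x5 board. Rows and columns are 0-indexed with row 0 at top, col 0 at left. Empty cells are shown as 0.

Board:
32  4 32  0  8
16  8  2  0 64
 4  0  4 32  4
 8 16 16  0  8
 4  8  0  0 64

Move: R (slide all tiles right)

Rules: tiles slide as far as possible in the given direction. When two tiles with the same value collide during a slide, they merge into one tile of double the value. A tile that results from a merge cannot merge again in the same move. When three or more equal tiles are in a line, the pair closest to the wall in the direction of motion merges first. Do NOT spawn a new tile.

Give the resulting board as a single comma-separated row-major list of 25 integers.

Answer: 0, 32, 4, 32, 8, 0, 16, 8, 2, 64, 0, 0, 8, 32, 4, 0, 0, 8, 32, 8, 0, 0, 4, 8, 64

Derivation:
Slide right:
row 0: [32, 4, 32, 0, 8] -> [0, 32, 4, 32, 8]
row 1: [16, 8, 2, 0, 64] -> [0, 16, 8, 2, 64]
row 2: [4, 0, 4, 32, 4] -> [0, 0, 8, 32, 4]
row 3: [8, 16, 16, 0, 8] -> [0, 0, 8, 32, 8]
row 4: [4, 8, 0, 0, 64] -> [0, 0, 4, 8, 64]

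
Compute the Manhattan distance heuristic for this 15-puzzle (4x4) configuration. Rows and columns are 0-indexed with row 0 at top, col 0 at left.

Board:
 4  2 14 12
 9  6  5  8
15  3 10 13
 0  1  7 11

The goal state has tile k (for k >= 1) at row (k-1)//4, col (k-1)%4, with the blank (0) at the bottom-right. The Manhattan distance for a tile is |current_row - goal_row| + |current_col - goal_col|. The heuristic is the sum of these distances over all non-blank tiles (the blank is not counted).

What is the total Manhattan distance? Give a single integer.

Answer: 31

Derivation:
Tile 4: at (0,0), goal (0,3), distance |0-0|+|0-3| = 3
Tile 2: at (0,1), goal (0,1), distance |0-0|+|1-1| = 0
Tile 14: at (0,2), goal (3,1), distance |0-3|+|2-1| = 4
Tile 12: at (0,3), goal (2,3), distance |0-2|+|3-3| = 2
Tile 9: at (1,0), goal (2,0), distance |1-2|+|0-0| = 1
Tile 6: at (1,1), goal (1,1), distance |1-1|+|1-1| = 0
Tile 5: at (1,2), goal (1,0), distance |1-1|+|2-0| = 2
Tile 8: at (1,3), goal (1,3), distance |1-1|+|3-3| = 0
Tile 15: at (2,0), goal (3,2), distance |2-3|+|0-2| = 3
Tile 3: at (2,1), goal (0,2), distance |2-0|+|1-2| = 3
Tile 10: at (2,2), goal (2,1), distance |2-2|+|2-1| = 1
Tile 13: at (2,3), goal (3,0), distance |2-3|+|3-0| = 4
Tile 1: at (3,1), goal (0,0), distance |3-0|+|1-0| = 4
Tile 7: at (3,2), goal (1,2), distance |3-1|+|2-2| = 2
Tile 11: at (3,3), goal (2,2), distance |3-2|+|3-2| = 2
Sum: 3 + 0 + 4 + 2 + 1 + 0 + 2 + 0 + 3 + 3 + 1 + 4 + 4 + 2 + 2 = 31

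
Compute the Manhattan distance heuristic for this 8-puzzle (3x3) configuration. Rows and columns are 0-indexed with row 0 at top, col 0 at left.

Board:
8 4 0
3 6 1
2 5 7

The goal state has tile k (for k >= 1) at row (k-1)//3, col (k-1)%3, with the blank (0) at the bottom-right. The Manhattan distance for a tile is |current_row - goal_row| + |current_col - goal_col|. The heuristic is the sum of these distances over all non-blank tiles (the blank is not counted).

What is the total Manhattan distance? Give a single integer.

Tile 8: at (0,0), goal (2,1), distance |0-2|+|0-1| = 3
Tile 4: at (0,1), goal (1,0), distance |0-1|+|1-0| = 2
Tile 3: at (1,0), goal (0,2), distance |1-0|+|0-2| = 3
Tile 6: at (1,1), goal (1,2), distance |1-1|+|1-2| = 1
Tile 1: at (1,2), goal (0,0), distance |1-0|+|2-0| = 3
Tile 2: at (2,0), goal (0,1), distance |2-0|+|0-1| = 3
Tile 5: at (2,1), goal (1,1), distance |2-1|+|1-1| = 1
Tile 7: at (2,2), goal (2,0), distance |2-2|+|2-0| = 2
Sum: 3 + 2 + 3 + 1 + 3 + 3 + 1 + 2 = 18

Answer: 18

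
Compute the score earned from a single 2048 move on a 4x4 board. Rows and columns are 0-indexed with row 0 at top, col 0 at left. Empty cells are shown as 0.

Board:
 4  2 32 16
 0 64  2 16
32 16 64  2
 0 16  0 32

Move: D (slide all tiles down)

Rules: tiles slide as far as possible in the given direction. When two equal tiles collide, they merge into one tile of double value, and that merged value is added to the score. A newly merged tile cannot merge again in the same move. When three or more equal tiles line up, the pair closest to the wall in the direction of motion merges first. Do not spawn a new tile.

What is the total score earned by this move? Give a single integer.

Slide down:
col 0: [4, 0, 32, 0] -> [0, 0, 4, 32]  score +0 (running 0)
col 1: [2, 64, 16, 16] -> [0, 2, 64, 32]  score +32 (running 32)
col 2: [32, 2, 64, 0] -> [0, 32, 2, 64]  score +0 (running 32)
col 3: [16, 16, 2, 32] -> [0, 32, 2, 32]  score +32 (running 64)
Board after move:
 0  0  0  0
 0  2 32 32
 4 64  2  2
32 32 64 32

Answer: 64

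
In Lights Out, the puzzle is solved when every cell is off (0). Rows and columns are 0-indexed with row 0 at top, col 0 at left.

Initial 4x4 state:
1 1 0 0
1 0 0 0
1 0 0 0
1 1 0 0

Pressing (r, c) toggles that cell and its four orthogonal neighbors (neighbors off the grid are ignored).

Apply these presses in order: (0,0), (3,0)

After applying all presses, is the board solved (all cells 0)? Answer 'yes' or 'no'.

After press 1 at (0,0):
0 0 0 0
0 0 0 0
1 0 0 0
1 1 0 0

After press 2 at (3,0):
0 0 0 0
0 0 0 0
0 0 0 0
0 0 0 0

Lights still on: 0

Answer: yes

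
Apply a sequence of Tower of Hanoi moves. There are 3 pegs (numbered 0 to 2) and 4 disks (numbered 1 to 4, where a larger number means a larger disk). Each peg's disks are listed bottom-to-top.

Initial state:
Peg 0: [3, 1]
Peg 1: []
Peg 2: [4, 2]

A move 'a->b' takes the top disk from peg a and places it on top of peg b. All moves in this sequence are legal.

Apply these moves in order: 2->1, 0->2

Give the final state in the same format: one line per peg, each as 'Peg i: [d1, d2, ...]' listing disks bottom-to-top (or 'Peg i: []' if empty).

Answer: Peg 0: [3]
Peg 1: [2]
Peg 2: [4, 1]

Derivation:
After move 1 (2->1):
Peg 0: [3, 1]
Peg 1: [2]
Peg 2: [4]

After move 2 (0->2):
Peg 0: [3]
Peg 1: [2]
Peg 2: [4, 1]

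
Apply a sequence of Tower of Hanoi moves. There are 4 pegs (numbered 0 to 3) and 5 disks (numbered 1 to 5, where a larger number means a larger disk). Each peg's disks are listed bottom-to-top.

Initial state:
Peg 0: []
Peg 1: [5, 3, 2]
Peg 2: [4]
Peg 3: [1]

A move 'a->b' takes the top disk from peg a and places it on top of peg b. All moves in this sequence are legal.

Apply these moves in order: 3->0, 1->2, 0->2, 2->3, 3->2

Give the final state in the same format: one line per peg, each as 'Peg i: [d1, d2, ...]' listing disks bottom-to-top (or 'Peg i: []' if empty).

Answer: Peg 0: []
Peg 1: [5, 3]
Peg 2: [4, 2, 1]
Peg 3: []

Derivation:
After move 1 (3->0):
Peg 0: [1]
Peg 1: [5, 3, 2]
Peg 2: [4]
Peg 3: []

After move 2 (1->2):
Peg 0: [1]
Peg 1: [5, 3]
Peg 2: [4, 2]
Peg 3: []

After move 3 (0->2):
Peg 0: []
Peg 1: [5, 3]
Peg 2: [4, 2, 1]
Peg 3: []

After move 4 (2->3):
Peg 0: []
Peg 1: [5, 3]
Peg 2: [4, 2]
Peg 3: [1]

After move 5 (3->2):
Peg 0: []
Peg 1: [5, 3]
Peg 2: [4, 2, 1]
Peg 3: []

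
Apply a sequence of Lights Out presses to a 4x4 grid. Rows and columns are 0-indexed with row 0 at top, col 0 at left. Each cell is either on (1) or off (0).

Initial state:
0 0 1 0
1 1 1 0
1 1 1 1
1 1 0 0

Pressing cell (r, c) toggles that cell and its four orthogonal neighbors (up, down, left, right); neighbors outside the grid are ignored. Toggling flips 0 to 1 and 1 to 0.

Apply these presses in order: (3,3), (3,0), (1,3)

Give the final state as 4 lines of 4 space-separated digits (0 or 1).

After press 1 at (3,3):
0 0 1 0
1 1 1 0
1 1 1 0
1 1 1 1

After press 2 at (3,0):
0 0 1 0
1 1 1 0
0 1 1 0
0 0 1 1

After press 3 at (1,3):
0 0 1 1
1 1 0 1
0 1 1 1
0 0 1 1

Answer: 0 0 1 1
1 1 0 1
0 1 1 1
0 0 1 1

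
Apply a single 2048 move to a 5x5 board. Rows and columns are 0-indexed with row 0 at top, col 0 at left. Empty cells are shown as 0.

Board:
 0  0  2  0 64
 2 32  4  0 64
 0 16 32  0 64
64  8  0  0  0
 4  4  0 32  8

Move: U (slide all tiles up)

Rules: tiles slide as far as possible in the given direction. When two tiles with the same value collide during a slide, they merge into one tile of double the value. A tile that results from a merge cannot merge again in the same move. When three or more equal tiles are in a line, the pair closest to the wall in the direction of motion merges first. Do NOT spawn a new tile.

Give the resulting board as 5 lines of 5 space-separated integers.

Slide up:
col 0: [0, 2, 0, 64, 4] -> [2, 64, 4, 0, 0]
col 1: [0, 32, 16, 8, 4] -> [32, 16, 8, 4, 0]
col 2: [2, 4, 32, 0, 0] -> [2, 4, 32, 0, 0]
col 3: [0, 0, 0, 0, 32] -> [32, 0, 0, 0, 0]
col 4: [64, 64, 64, 0, 8] -> [128, 64, 8, 0, 0]

Answer:   2  32   2  32 128
 64  16   4   0  64
  4   8  32   0   8
  0   4   0   0   0
  0   0   0   0   0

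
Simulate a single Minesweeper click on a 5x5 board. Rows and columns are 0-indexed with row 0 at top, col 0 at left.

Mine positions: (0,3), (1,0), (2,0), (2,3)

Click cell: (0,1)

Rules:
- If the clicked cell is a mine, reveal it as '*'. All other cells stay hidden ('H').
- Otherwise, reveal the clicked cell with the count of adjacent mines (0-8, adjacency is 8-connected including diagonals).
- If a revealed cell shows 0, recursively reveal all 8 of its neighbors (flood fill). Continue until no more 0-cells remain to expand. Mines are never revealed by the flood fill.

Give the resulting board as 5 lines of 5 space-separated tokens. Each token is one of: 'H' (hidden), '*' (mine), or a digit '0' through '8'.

H 1 H H H
H H H H H
H H H H H
H H H H H
H H H H H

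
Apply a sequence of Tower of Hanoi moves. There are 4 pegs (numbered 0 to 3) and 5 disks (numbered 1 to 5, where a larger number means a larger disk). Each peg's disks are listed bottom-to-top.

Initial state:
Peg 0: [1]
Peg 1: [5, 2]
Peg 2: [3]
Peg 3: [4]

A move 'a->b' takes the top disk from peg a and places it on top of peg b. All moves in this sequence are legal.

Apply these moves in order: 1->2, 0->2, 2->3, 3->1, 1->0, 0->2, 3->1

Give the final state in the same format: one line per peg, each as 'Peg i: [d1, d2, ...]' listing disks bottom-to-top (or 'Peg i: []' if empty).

After move 1 (1->2):
Peg 0: [1]
Peg 1: [5]
Peg 2: [3, 2]
Peg 3: [4]

After move 2 (0->2):
Peg 0: []
Peg 1: [5]
Peg 2: [3, 2, 1]
Peg 3: [4]

After move 3 (2->3):
Peg 0: []
Peg 1: [5]
Peg 2: [3, 2]
Peg 3: [4, 1]

After move 4 (3->1):
Peg 0: []
Peg 1: [5, 1]
Peg 2: [3, 2]
Peg 3: [4]

After move 5 (1->0):
Peg 0: [1]
Peg 1: [5]
Peg 2: [3, 2]
Peg 3: [4]

After move 6 (0->2):
Peg 0: []
Peg 1: [5]
Peg 2: [3, 2, 1]
Peg 3: [4]

After move 7 (3->1):
Peg 0: []
Peg 1: [5, 4]
Peg 2: [3, 2, 1]
Peg 3: []

Answer: Peg 0: []
Peg 1: [5, 4]
Peg 2: [3, 2, 1]
Peg 3: []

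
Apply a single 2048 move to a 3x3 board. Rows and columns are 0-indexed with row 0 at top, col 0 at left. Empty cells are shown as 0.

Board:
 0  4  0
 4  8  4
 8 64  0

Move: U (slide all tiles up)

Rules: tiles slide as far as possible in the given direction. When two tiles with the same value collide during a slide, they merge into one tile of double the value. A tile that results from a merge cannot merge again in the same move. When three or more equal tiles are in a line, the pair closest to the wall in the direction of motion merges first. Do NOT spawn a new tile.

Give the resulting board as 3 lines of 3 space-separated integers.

Slide up:
col 0: [0, 4, 8] -> [4, 8, 0]
col 1: [4, 8, 64] -> [4, 8, 64]
col 2: [0, 4, 0] -> [4, 0, 0]

Answer:  4  4  4
 8  8  0
 0 64  0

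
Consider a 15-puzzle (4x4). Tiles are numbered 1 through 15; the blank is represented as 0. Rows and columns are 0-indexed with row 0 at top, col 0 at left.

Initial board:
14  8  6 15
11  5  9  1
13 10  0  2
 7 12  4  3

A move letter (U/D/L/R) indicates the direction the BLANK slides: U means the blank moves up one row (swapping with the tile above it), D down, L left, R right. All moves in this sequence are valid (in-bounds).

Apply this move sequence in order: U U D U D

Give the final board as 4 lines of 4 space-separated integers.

After move 1 (U):
14  8  6 15
11  5  0  1
13 10  9  2
 7 12  4  3

After move 2 (U):
14  8  0 15
11  5  6  1
13 10  9  2
 7 12  4  3

After move 3 (D):
14  8  6 15
11  5  0  1
13 10  9  2
 7 12  4  3

After move 4 (U):
14  8  0 15
11  5  6  1
13 10  9  2
 7 12  4  3

After move 5 (D):
14  8  6 15
11  5  0  1
13 10  9  2
 7 12  4  3

Answer: 14  8  6 15
11  5  0  1
13 10  9  2
 7 12  4  3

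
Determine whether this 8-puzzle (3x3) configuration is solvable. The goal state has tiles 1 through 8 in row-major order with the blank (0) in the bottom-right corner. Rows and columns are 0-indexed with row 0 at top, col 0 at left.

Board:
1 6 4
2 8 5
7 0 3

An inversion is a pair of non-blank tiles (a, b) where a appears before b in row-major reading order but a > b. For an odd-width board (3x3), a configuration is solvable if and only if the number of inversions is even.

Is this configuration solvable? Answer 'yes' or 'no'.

Answer: no

Derivation:
Inversions (pairs i<j in row-major order where tile[i] > tile[j] > 0): 11
11 is odd, so the puzzle is not solvable.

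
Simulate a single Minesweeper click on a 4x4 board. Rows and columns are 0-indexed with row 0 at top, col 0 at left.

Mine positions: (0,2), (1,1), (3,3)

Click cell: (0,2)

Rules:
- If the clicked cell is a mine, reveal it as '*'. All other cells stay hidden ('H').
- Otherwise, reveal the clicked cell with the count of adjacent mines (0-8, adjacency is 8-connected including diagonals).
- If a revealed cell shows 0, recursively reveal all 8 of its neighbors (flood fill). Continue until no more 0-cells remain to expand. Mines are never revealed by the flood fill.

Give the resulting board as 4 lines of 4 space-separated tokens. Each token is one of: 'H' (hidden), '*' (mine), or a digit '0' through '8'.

H H * H
H H H H
H H H H
H H H H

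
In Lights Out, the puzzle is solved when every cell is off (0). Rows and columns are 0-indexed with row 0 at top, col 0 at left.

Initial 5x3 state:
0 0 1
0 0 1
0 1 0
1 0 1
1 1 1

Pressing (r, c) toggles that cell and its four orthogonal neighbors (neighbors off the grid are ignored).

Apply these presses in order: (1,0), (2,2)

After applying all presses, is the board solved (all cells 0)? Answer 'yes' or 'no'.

Answer: no

Derivation:
After press 1 at (1,0):
1 0 1
1 1 1
1 1 0
1 0 1
1 1 1

After press 2 at (2,2):
1 0 1
1 1 0
1 0 1
1 0 0
1 1 1

Lights still on: 10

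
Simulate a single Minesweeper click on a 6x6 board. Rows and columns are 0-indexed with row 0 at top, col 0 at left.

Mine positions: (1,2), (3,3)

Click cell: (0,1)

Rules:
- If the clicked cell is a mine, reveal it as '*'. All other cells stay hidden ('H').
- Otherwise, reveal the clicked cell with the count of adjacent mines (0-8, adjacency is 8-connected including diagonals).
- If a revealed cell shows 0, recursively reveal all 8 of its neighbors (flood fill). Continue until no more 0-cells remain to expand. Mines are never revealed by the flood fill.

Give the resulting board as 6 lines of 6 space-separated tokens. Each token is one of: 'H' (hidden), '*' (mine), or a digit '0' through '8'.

H 1 H H H H
H H H H H H
H H H H H H
H H H H H H
H H H H H H
H H H H H H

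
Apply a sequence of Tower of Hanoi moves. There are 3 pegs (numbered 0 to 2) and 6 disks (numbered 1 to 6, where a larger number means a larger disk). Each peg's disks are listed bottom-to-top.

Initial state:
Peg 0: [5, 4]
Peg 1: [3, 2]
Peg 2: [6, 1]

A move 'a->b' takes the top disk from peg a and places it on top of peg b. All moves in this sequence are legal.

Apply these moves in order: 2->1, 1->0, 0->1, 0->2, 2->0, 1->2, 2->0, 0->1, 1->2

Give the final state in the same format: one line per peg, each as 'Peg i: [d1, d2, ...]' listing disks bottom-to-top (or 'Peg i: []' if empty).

Answer: Peg 0: [5, 4]
Peg 1: [3, 2]
Peg 2: [6, 1]

Derivation:
After move 1 (2->1):
Peg 0: [5, 4]
Peg 1: [3, 2, 1]
Peg 2: [6]

After move 2 (1->0):
Peg 0: [5, 4, 1]
Peg 1: [3, 2]
Peg 2: [6]

After move 3 (0->1):
Peg 0: [5, 4]
Peg 1: [3, 2, 1]
Peg 2: [6]

After move 4 (0->2):
Peg 0: [5]
Peg 1: [3, 2, 1]
Peg 2: [6, 4]

After move 5 (2->0):
Peg 0: [5, 4]
Peg 1: [3, 2, 1]
Peg 2: [6]

After move 6 (1->2):
Peg 0: [5, 4]
Peg 1: [3, 2]
Peg 2: [6, 1]

After move 7 (2->0):
Peg 0: [5, 4, 1]
Peg 1: [3, 2]
Peg 2: [6]

After move 8 (0->1):
Peg 0: [5, 4]
Peg 1: [3, 2, 1]
Peg 2: [6]

After move 9 (1->2):
Peg 0: [5, 4]
Peg 1: [3, 2]
Peg 2: [6, 1]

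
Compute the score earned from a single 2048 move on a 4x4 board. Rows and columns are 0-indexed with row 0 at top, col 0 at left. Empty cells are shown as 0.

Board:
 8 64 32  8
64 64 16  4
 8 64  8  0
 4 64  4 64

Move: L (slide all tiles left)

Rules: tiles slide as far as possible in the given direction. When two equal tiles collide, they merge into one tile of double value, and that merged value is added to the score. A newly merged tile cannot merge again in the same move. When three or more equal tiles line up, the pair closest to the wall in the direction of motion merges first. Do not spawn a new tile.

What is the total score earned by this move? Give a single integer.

Answer: 128

Derivation:
Slide left:
row 0: [8, 64, 32, 8] -> [8, 64, 32, 8]  score +0 (running 0)
row 1: [64, 64, 16, 4] -> [128, 16, 4, 0]  score +128 (running 128)
row 2: [8, 64, 8, 0] -> [8, 64, 8, 0]  score +0 (running 128)
row 3: [4, 64, 4, 64] -> [4, 64, 4, 64]  score +0 (running 128)
Board after move:
  8  64  32   8
128  16   4   0
  8  64   8   0
  4  64   4  64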